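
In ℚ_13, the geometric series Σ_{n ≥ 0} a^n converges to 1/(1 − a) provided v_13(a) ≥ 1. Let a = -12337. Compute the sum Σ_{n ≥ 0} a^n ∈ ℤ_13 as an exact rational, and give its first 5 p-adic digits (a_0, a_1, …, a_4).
Σ a^n = 1/(1 − a) = 1/12338;  first 5 digits = (1, 0, 5, 7, 11)

v_13(a) = 2 ≥ 1, so the series converges in ℤ_13 to 1/(1 − a) = 1/(1 − (-12337)) = 1/12338. Expand this rational in ℤ_13: compute digits iteratively via d_i = x_i mod 13, x_{i+1} = (x_i − d_i)/13. The first 5 digits are (1, 0, 5, 7, 11).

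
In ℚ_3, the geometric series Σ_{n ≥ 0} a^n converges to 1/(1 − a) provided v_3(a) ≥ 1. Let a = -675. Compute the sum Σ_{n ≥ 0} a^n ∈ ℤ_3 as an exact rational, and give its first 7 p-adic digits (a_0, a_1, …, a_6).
Σ a^n = 1/(1 − a) = 1/676;  first 7 digits = (1, 0, 0, 2, 0, 0, 0)

v_3(a) = 3 ≥ 1, so the series converges in ℤ_3 to 1/(1 − a) = 1/(1 − (-675)) = 1/676. Expand this rational in ℤ_3: compute digits iteratively via d_i = x_i mod 3, x_{i+1} = (x_i − d_i)/3. The first 7 digits are (1, 0, 0, 2, 0, 0, 0).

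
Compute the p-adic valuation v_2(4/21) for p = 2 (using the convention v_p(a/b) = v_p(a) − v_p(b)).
v_2(4/21) = 2

Factor powers of 2 from the numerator and denominator of the reduced fraction: 4 = 2^2 · 1 and 21 = 2^0 · 21. Apply v_p(a/b) = v_p(a) − v_p(b): v_2(4/21) = 2 − 0 = 2.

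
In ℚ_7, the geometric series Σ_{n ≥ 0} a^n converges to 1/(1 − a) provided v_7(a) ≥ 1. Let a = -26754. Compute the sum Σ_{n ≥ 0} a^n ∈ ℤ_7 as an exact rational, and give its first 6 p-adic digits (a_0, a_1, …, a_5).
Σ a^n = 1/(1 − a) = 1/26755;  first 6 digits = (1, 0, 0, 6, 2, 5)

v_7(a) = 3 ≥ 1, so the series converges in ℤ_7 to 1/(1 − a) = 1/(1 − (-26754)) = 1/26755. Expand this rational in ℤ_7: compute digits iteratively via d_i = x_i mod 7, x_{i+1} = (x_i − d_i)/7. The first 6 digits are (1, 0, 0, 6, 2, 5).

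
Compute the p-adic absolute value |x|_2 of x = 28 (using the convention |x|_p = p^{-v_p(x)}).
|28|_2 = 1/4

Step 1 — compute v_2(x) by factoring powers of 2 out of the numerator and denominator: v_2(28) = 2. Step 2 — apply |x|_p = p^{-v_p(x)} = 2^{-2} = 1/4.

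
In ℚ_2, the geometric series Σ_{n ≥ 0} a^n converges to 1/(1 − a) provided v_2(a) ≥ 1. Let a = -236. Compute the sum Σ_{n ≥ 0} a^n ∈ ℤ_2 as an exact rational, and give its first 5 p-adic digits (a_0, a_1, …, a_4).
Σ a^n = 1/(1 − a) = 1/237;  first 5 digits = (1, 0, 1, 0, 0)

v_2(a) = 2 ≥ 1, so the series converges in ℤ_2 to 1/(1 − a) = 1/(1 − (-236)) = 1/237. Expand this rational in ℤ_2: compute digits iteratively via d_i = x_i mod 2, x_{i+1} = (x_i − d_i)/2. The first 5 digits are (1, 0, 1, 0, 0).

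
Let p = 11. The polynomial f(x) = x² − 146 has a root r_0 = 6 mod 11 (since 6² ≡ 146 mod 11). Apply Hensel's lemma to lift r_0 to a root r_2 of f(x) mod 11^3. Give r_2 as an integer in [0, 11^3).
r_2 = 116 (mod 1331)

Hensel's recurrence: r_{i+1} = r_i − f(r_i)·(f′(r_i))^{-1} mod 11^{i+2}, with f′(x) = 2x. Iterate:
  r_0 = 6 (mod 11)
  r_1 = 116 (mod 121)
  r_2 = 116 (mod 1331)
Final: r_2 = 116, and one checks f(r_2) ≡ 0 mod 11^3.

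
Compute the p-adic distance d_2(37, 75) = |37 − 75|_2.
d_2(37, 75) = 1/2

Step 1 — x − y = 37 − 75 = -38. Step 2 — v_2(-38) = 1 (factor: -38 = −(2^1 · 19); the sign does not affect v_p). Step 3 — |x − y|_2 = 2^{-1} = 1/2.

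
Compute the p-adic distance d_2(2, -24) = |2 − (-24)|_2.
d_2(2, -24) = 1/2

Step 1 — x − y = 2 − (-24) = 26. Step 2 — v_2(26) = 1 (factor: 26 = (2^1 · 13); the sign does not affect v_p). Step 3 — |x − y|_2 = 2^{-1} = 1/2.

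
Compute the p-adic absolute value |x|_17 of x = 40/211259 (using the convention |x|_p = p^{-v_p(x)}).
|40/211259|_17 = 4913

Step 1 — compute v_17(x) by factoring powers of 17 out of the numerator and denominator: v_17(40/211259) = -3. Step 2 — apply |x|_p = p^{-v_p(x)} = 17^{3} = 4913.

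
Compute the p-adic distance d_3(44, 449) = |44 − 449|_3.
d_3(44, 449) = 1/81

Step 1 — x − y = 44 − 449 = -405. Step 2 — v_3(-405) = 4 (factor: -405 = −(3^4 · 5); the sign does not affect v_p). Step 3 — |x − y|_3 = 3^{-4} = 1/81.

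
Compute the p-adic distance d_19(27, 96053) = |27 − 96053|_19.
d_19(27, 96053) = 1/6859

Step 1 — x − y = 27 − 96053 = -96026. Step 2 — v_19(-96026) = 3 (factor: -96026 = −(19^3 · 14); the sign does not affect v_p). Step 3 — |x − y|_19 = 19^{-3} = 1/6859.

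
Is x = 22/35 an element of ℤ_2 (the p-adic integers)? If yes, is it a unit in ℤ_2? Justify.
x ∈ ℤ_2 but not a unit; v_2(x) = 1 > 0

ℤ_2 = {x ∈ ℚ_2 : v_2(x) ≥ 0} and ℤ_2^× = {x ∈ ℤ_2 : v_2(x) = 0}. Here v_2(22/35) = v_2(num) − v_2(den) = 1; compare against these criteria.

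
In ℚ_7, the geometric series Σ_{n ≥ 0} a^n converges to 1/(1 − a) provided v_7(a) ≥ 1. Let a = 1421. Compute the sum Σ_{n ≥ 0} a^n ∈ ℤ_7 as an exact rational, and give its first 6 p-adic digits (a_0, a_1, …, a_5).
Σ a^n = 1/(1 − a) = -1/1420;  first 6 digits = (1, 0, 1, 4, 1, 1)

v_7(a) = 2 ≥ 1, so the series converges in ℤ_7 to 1/(1 − a) = 1/(1 − 1421) = -1/1420. Expand this rational in ℤ_7: compute digits iteratively via d_i = x_i mod 7, x_{i+1} = (x_i − d_i)/7. The first 6 digits are (1, 0, 1, 4, 1, 1).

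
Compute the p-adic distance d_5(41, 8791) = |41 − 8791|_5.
d_5(41, 8791) = 1/625

Step 1 — x − y = 41 − 8791 = -8750. Step 2 — v_5(-8750) = 4 (factor: -8750 = −(5^4 · 14); the sign does not affect v_p). Step 3 — |x − y|_5 = 5^{-4} = 1/625.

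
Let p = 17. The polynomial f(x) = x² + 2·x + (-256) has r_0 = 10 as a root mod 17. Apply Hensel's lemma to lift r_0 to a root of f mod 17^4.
r_3 = 55294 (mod 83521)

Hensel: r_{i+1} = r_i − f(r_i)·(f′(r_i))^{-1} mod 17^{i+2}, f′(x) = 2x + 2. Iterate:
  r_0 = 10 (mod 17)
  r_1 = 95 (mod 289)
  r_2 = 1251 (mod 4913)
  r_3 = 55294 (mod 83521)
Final: r = 55294 satisfies f(r) ≡ 0 mod 17^4.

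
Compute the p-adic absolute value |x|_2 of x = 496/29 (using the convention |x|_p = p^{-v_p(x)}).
|496/29|_2 = 1/16

Step 1 — compute v_2(x) by factoring powers of 2 out of the numerator and denominator: v_2(496/29) = 4. Step 2 — apply |x|_p = p^{-v_p(x)} = 2^{-4} = 1/16.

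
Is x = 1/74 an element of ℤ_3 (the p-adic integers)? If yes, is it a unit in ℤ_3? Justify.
x ∈ ℤ_3^× (unit); v_3(x) = 0

ℤ_3 = {x ∈ ℚ_3 : v_3(x) ≥ 0} and ℤ_3^× = {x ∈ ℤ_3 : v_3(x) = 0}. Here v_3(1/74) = v_3(num) − v_3(den) = 0; compare against these criteria.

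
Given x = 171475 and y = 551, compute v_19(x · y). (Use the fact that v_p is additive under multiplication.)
v_19(94482725) = 4

v_p(x) = 3 (factor: 171475 = 19^3 · 25); v_p(y) = 1 (factor: 551 = 19^1 · 29). Additivity: v_p(xy) = v_p(x) + v_p(y) = 3 + 1 = 4. (Direct check: xy = 94482725 = 19^4 · (725).)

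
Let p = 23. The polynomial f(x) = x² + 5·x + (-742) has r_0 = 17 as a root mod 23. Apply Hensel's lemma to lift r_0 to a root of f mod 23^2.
r_1 = 40 (mod 529)

Hensel: r_{i+1} = r_i − f(r_i)·(f′(r_i))^{-1} mod 23^{i+2}, f′(x) = 2x + 5. Iterate:
  r_0 = 17 (mod 23)
  r_1 = 40 (mod 529)
Final: r = 40 satisfies f(r) ≡ 0 mod 23^2.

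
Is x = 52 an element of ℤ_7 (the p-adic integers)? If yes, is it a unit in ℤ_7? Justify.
x ∈ ℤ_7^× (unit); v_7(x) = 0

ℤ_7 = {x ∈ ℚ_7 : v_7(x) ≥ 0} and ℤ_7^× = {x ∈ ℤ_7 : v_7(x) = 0}. Here v_7(52) = v_7(num) − v_7(den) = 0; compare against these criteria.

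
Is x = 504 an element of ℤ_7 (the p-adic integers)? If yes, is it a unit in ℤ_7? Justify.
x ∈ ℤ_7 but not a unit; v_7(x) = 1 > 0

ℤ_7 = {x ∈ ℚ_7 : v_7(x) ≥ 0} and ℤ_7^× = {x ∈ ℤ_7 : v_7(x) = 0}. Here v_7(504) = v_7(num) − v_7(den) = 1; compare against these criteria.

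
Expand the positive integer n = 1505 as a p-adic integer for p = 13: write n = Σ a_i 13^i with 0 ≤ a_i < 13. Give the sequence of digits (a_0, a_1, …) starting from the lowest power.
(a_0, a_1, …) = (10, 11, 8)

Repeated division by 13 gives the digits low-to-high: 1505 = 10 + 11·13^1 + 8·13^2. Digit sequence: (10, 11, 8).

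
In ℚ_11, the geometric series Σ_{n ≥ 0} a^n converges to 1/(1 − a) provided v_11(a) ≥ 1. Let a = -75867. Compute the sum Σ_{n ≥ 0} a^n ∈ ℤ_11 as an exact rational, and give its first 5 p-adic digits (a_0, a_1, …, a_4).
Σ a^n = 1/(1 − a) = 1/75868;  first 5 digits = (1, 0, 0, 9, 5)

v_11(a) = 3 ≥ 1, so the series converges in ℤ_11 to 1/(1 − a) = 1/(1 − (-75867)) = 1/75868. Expand this rational in ℤ_11: compute digits iteratively via d_i = x_i mod 11, x_{i+1} = (x_i − d_i)/11. The first 5 digits are (1, 0, 0, 9, 5).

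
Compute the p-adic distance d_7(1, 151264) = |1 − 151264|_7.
d_7(1, 151264) = 1/16807

Step 1 — x − y = 1 − 151264 = -151263. Step 2 — v_7(-151263) = 5 (factor: -151263 = −(7^5 · 9); the sign does not affect v_p). Step 3 — |x − y|_7 = 7^{-5} = 1/16807.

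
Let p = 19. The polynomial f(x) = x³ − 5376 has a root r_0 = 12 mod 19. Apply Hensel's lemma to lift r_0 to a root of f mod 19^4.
r_3 = 120795 (mod 130321)

Hensel: r_{i+1} = r_i − f(r_i)/f′(r_i) mod 19^{i+2}, where f′(x) = 3x². Iterate:
  r_0 = 12 (mod 19)
  r_1 = 221 (mod 361)
  r_2 = 4192 (mod 6859)
  r_3 = 120795 (mod 130321)
Final: r = 120795 with f(r) ≡ 0 mod 19^4.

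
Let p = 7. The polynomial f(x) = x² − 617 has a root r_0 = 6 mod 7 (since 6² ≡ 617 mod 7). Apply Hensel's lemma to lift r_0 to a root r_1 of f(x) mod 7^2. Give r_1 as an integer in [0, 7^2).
r_1 = 34 (mod 49)

Hensel's recurrence: r_{i+1} = r_i − f(r_i)·(f′(r_i))^{-1} mod 7^{i+2}, with f′(x) = 2x. Iterate:
  r_0 = 6 (mod 7)
  r_1 = 34 (mod 49)
Final: r_1 = 34, and one checks f(r_1) ≡ 0 mod 7^2.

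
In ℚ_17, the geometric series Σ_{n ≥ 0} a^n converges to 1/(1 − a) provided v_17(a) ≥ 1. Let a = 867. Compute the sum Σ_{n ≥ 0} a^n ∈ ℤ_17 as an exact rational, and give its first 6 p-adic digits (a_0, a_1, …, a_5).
Σ a^n = 1/(1 − a) = -1/866;  first 6 digits = (1, 0, 3, 0, 9, 0)

v_17(a) = 2 ≥ 1, so the series converges in ℤ_17 to 1/(1 − a) = 1/(1 − 867) = -1/866. Expand this rational in ℤ_17: compute digits iteratively via d_i = x_i mod 17, x_{i+1} = (x_i − d_i)/17. The first 6 digits are (1, 0, 3, 0, 9, 0).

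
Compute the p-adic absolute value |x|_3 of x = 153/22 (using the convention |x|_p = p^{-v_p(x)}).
|153/22|_3 = 1/9

Step 1 — compute v_3(x) by factoring powers of 3 out of the numerator and denominator: v_3(153/22) = 2. Step 2 — apply |x|_p = p^{-v_p(x)} = 3^{-2} = 1/9.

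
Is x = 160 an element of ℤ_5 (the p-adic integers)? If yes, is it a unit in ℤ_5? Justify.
x ∈ ℤ_5 but not a unit; v_5(x) = 1 > 0

ℤ_5 = {x ∈ ℚ_5 : v_5(x) ≥ 0} and ℤ_5^× = {x ∈ ℤ_5 : v_5(x) = 0}. Here v_5(160) = v_5(num) − v_5(den) = 1; compare against these criteria.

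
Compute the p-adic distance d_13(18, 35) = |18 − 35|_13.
d_13(18, 35) = 1

Step 1 — x − y = 18 − 35 = -17. Step 2 — v_13(-17) = 0 (factor: -17 = −(13^0 · 17); the sign does not affect v_p). Step 3 — |x − y|_13 = 13^{0} = 1.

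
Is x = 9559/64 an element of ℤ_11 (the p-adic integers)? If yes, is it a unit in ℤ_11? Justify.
x ∈ ℤ_11 but not a unit; v_11(x) = 2 > 0

ℤ_11 = {x ∈ ℚ_11 : v_11(x) ≥ 0} and ℤ_11^× = {x ∈ ℤ_11 : v_11(x) = 0}. Here v_11(9559/64) = v_11(num) − v_11(den) = 2; compare against these criteria.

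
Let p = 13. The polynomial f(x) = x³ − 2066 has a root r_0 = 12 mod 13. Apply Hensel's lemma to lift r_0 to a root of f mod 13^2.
r_1 = 12 (mod 169)

Hensel: r_{i+1} = r_i − f(r_i)/f′(r_i) mod 13^{i+2}, where f′(x) = 3x². Iterate:
  r_0 = 12 (mod 13)
  r_1 = 12 (mod 169)
Final: r = 12 with f(r) ≡ 0 mod 13^2.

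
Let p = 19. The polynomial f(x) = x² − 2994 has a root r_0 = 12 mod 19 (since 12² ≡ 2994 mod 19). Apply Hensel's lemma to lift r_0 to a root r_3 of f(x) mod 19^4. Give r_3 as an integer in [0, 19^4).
r_3 = 15744 (mod 130321)

Hensel's recurrence: r_{i+1} = r_i − f(r_i)·(f′(r_i))^{-1} mod 19^{i+2}, with f′(x) = 2x. Iterate:
  r_0 = 12 (mod 19)
  r_1 = 221 (mod 361)
  r_2 = 2026 (mod 6859)
  r_3 = 15744 (mod 130321)
Final: r_3 = 15744, and one checks f(r_3) ≡ 0 mod 19^4.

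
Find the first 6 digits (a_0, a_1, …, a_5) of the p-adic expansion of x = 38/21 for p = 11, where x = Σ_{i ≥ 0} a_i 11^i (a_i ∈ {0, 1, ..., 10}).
(a_0, …, a_5) = (6, 8, 5, 0, 1, 2)

v_11(38/21) = 0 (numerator and denominator both coprime to 11), so x ∈ ℤ_11^×. Compute digits iteratively via a_i = x_i mod 11, x_{i+1} = (x_i − a_i)/11, with x_0 = x:
  x_0 = 38/21;  a_0 = 6;  x_1 = (x_0 − 6)/11 = -8/21
  x_1 = -8/21;  a_1 = 8;  x_2 = (x_1 − 8)/11 = -16/21
  x_2 = -16/21;  a_2 = 5;  x_3 = (x_2 − 5)/11 = -11/21
  x_3 = -11/21;  a_3 = 0;  x_4 = (x_3 − 0)/11 = -1/21
  x_4 = -1/21;  a_4 = 1;  x_5 = (x_4 − 1)/11 = -2/21
  x_5 = -2/21;  a_5 = 2;  x_6 = (x_5 − 2)/11 = -4/21
Digits: (6, 8, 5, 0, 1, 2).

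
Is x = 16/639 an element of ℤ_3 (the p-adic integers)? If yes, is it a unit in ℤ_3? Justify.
x ∉ ℤ_3 (v_3(x) = -2 < 0)

ℤ_3 = {x ∈ ℚ_3 : v_3(x) ≥ 0} and ℤ_3^× = {x ∈ ℤ_3 : v_3(x) = 0}. Here v_3(16/639) = v_3(num) − v_3(den) = -2; compare against these criteria.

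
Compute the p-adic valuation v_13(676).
v_13(676) = 2

v_13(n) is the largest exponent k such that 13^k divides n. Factor out: 676 = 13^2 · 4. (Sign doesn't affect v_p.) So v_13(676) = 2.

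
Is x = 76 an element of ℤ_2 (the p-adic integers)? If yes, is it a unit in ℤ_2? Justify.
x ∈ ℤ_2 but not a unit; v_2(x) = 2 > 0

ℤ_2 = {x ∈ ℚ_2 : v_2(x) ≥ 0} and ℤ_2^× = {x ∈ ℤ_2 : v_2(x) = 0}. Here v_2(76) = v_2(num) − v_2(den) = 2; compare against these criteria.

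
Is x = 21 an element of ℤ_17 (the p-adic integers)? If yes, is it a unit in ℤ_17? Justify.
x ∈ ℤ_17^× (unit); v_17(x) = 0

ℤ_17 = {x ∈ ℚ_17 : v_17(x) ≥ 0} and ℤ_17^× = {x ∈ ℤ_17 : v_17(x) = 0}. Here v_17(21) = v_17(num) − v_17(den) = 0; compare against these criteria.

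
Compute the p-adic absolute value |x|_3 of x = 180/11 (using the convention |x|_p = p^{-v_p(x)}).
|180/11|_3 = 1/9

Step 1 — compute v_3(x) by factoring powers of 3 out of the numerator and denominator: v_3(180/11) = 2. Step 2 — apply |x|_p = p^{-v_p(x)} = 3^{-2} = 1/9.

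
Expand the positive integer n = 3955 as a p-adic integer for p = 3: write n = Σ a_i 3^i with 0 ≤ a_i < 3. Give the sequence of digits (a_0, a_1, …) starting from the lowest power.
(a_0, a_1, …) = (1, 1, 1, 2, 0, 1, 2, 1)

Repeated division by 3 gives the digits low-to-high: 3955 = 1 + 1·3^1 + 1·3^2 + 2·3^3 + 1·3^5 + 2·3^6 + 1·3^7. Digit sequence: (1, 1, 1, 2, 0, 1, 2, 1).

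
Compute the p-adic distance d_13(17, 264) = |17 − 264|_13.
d_13(17, 264) = 1/13

Step 1 — x − y = 17 − 264 = -247. Step 2 — v_13(-247) = 1 (factor: -247 = −(13^1 · 19); the sign does not affect v_p). Step 3 — |x − y|_13 = 13^{-1} = 1/13.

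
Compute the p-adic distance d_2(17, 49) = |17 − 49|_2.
d_2(17, 49) = 1/32

Step 1 — x − y = 17 − 49 = -32. Step 2 — v_2(-32) = 5 (factor: -32 = −(2^5 · 1); the sign does not affect v_p). Step 3 — |x − y|_2 = 2^{-5} = 1/32.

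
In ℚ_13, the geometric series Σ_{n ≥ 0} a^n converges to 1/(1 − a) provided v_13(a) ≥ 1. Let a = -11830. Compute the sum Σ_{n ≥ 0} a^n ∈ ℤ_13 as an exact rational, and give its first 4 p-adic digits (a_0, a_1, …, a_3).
Σ a^n = 1/(1 − a) = 1/11831;  first 4 digits = (1, 0, 8, 7)

v_13(a) = 2 ≥ 1, so the series converges in ℤ_13 to 1/(1 − a) = 1/(1 − (-11830)) = 1/11831. Expand this rational in ℤ_13: compute digits iteratively via d_i = x_i mod 13, x_{i+1} = (x_i − d_i)/13. The first 4 digits are (1, 0, 8, 7).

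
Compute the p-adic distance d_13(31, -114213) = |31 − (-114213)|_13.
d_13(31, -114213) = 1/28561

Step 1 — x − y = 31 − (-114213) = 114244. Step 2 — v_13(114244) = 4 (factor: 114244 = (13^4 · 4); the sign does not affect v_p). Step 3 — |x − y|_13 = 13^{-4} = 1/28561.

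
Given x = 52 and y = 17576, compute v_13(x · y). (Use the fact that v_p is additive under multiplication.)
v_13(913952) = 4

v_p(x) = 1 (factor: 52 = 13^1 · 4); v_p(y) = 3 (factor: 17576 = 13^3 · 8). Additivity: v_p(xy) = v_p(x) + v_p(y) = 1 + 3 = 4. (Direct check: xy = 913952 = 13^4 · (32).)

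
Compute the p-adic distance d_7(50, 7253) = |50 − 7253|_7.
d_7(50, 7253) = 1/2401

Step 1 — x − y = 50 − 7253 = -7203. Step 2 — v_7(-7203) = 4 (factor: -7203 = −(7^4 · 3); the sign does not affect v_p). Step 3 — |x − y|_7 = 7^{-4} = 1/2401.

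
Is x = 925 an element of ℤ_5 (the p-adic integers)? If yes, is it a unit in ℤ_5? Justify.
x ∈ ℤ_5 but not a unit; v_5(x) = 2 > 0

ℤ_5 = {x ∈ ℚ_5 : v_5(x) ≥ 0} and ℤ_5^× = {x ∈ ℤ_5 : v_5(x) = 0}. Here v_5(925) = v_5(num) − v_5(den) = 2; compare against these criteria.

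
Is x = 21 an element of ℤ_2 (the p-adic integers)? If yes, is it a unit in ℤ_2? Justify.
x ∈ ℤ_2^× (unit); v_2(x) = 0

ℤ_2 = {x ∈ ℚ_2 : v_2(x) ≥ 0} and ℤ_2^× = {x ∈ ℤ_2 : v_2(x) = 0}. Here v_2(21) = v_2(num) − v_2(den) = 0; compare against these criteria.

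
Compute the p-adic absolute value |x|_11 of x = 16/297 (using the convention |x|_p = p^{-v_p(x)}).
|16/297|_11 = 11

Step 1 — compute v_11(x) by factoring powers of 11 out of the numerator and denominator: v_11(16/297) = -1. Step 2 — apply |x|_p = p^{-v_p(x)} = 11^{1} = 11.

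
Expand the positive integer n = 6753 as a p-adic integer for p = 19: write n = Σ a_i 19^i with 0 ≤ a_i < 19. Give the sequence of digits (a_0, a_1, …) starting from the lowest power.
(a_0, a_1, …) = (8, 13, 18)

Repeated division by 19 gives the digits low-to-high: 6753 = 8 + 13·19^1 + 18·19^2. Digit sequence: (8, 13, 18).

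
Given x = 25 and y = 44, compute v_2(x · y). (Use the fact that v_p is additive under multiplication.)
v_2(1100) = 2

v_p(x) = 0 (factor: 25 = 2^0 · 25); v_p(y) = 2 (factor: 44 = 2^2 · 11). Additivity: v_p(xy) = v_p(x) + v_p(y) = 0 + 2 = 2. (Direct check: xy = 1100 = 2^2 · (275).)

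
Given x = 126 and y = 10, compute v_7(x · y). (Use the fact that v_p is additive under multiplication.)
v_7(1260) = 1

v_p(x) = 1 (factor: 126 = 7^1 · 18); v_p(y) = 0 (factor: 10 = 7^0 · 10). Additivity: v_p(xy) = v_p(x) + v_p(y) = 1 + 0 = 1. (Direct check: xy = 1260 = 7^1 · (180).)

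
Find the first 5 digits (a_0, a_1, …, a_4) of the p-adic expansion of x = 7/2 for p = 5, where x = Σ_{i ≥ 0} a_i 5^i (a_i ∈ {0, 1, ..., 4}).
(a_0, …, a_4) = (1, 3, 2, 2, 2)

v_5(7/2) = 0 (numerator and denominator both coprime to 5), so x ∈ ℤ_5^×. Compute digits iteratively via a_i = x_i mod 5, x_{i+1} = (x_i − a_i)/5, with x_0 = x:
  x_0 = 7/2;  a_0 = 1;  x_1 = (x_0 − 1)/5 = 1/2
  x_1 = 1/2;  a_1 = 3;  x_2 = (x_1 − 3)/5 = -1/2
  x_2 = -1/2;  a_2 = 2;  x_3 = (x_2 − 2)/5 = -1/2
  x_3 = -1/2;  a_3 = 2;  x_4 = (x_3 − 2)/5 = -1/2
  x_4 = -1/2;  a_4 = 2;  x_5 = (x_4 − 2)/5 = -1/2
Digits: (1, 3, 2, 2, 2).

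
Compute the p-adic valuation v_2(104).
v_2(104) = 3

v_2(n) is the largest exponent k such that 2^k divides n. Factor out: 104 = 2^3 · 13. (Sign doesn't affect v_p.) So v_2(104) = 3.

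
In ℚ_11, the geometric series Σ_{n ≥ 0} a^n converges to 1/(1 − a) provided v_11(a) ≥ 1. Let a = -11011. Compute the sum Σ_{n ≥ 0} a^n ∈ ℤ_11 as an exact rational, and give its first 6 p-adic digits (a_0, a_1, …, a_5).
Σ a^n = 1/(1 − a) = 1/11012;  first 6 digits = (1, 0, 8, 2, 8, 4)

v_11(a) = 2 ≥ 1, so the series converges in ℤ_11 to 1/(1 − a) = 1/(1 − (-11011)) = 1/11012. Expand this rational in ℤ_11: compute digits iteratively via d_i = x_i mod 11, x_{i+1} = (x_i − d_i)/11. The first 6 digits are (1, 0, 8, 2, 8, 4).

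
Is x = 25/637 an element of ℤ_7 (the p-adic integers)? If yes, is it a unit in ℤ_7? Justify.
x ∉ ℤ_7 (v_7(x) = -2 < 0)

ℤ_7 = {x ∈ ℚ_7 : v_7(x) ≥ 0} and ℤ_7^× = {x ∈ ℤ_7 : v_7(x) = 0}. Here v_7(25/637) = v_7(num) − v_7(den) = -2; compare against these criteria.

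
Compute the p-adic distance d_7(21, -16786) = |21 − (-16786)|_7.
d_7(21, -16786) = 1/16807

Step 1 — x − y = 21 − (-16786) = 16807. Step 2 — v_7(16807) = 5 (factor: 16807 = (7^5 · 1); the sign does not affect v_p). Step 3 — |x − y|_7 = 7^{-5} = 1/16807.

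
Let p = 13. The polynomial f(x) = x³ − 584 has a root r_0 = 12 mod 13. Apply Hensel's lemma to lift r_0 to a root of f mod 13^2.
r_1 = 25 (mod 169)

Hensel: r_{i+1} = r_i − f(r_i)/f′(r_i) mod 13^{i+2}, where f′(x) = 3x². Iterate:
  r_0 = 12 (mod 13)
  r_1 = 25 (mod 169)
Final: r = 25 with f(r) ≡ 0 mod 13^2.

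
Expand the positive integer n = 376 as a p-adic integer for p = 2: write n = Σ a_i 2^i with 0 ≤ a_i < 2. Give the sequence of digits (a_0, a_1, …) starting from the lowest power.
(a_0, a_1, …) = (0, 0, 0, 1, 1, 1, 1, 0, 1)

Repeated division by 2 gives the digits low-to-high: 376 = 1·2^3 + 1·2^4 + 1·2^5 + 1·2^6 + 1·2^8. Digit sequence: (0, 0, 0, 1, 1, 1, 1, 0, 1).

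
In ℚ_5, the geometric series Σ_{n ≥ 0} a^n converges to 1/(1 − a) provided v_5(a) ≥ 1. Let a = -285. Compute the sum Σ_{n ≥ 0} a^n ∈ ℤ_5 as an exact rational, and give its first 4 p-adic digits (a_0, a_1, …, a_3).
Σ a^n = 1/(1 − a) = 1/286;  first 4 digits = (1, 3, 2, 4)

v_5(a) = 1 ≥ 1, so the series converges in ℤ_5 to 1/(1 − a) = 1/(1 − (-285)) = 1/286. Expand this rational in ℤ_5: compute digits iteratively via d_i = x_i mod 5, x_{i+1} = (x_i − d_i)/5. The first 4 digits are (1, 3, 2, 4).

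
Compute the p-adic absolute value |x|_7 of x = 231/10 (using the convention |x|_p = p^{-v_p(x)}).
|231/10|_7 = 1/7

Step 1 — compute v_7(x) by factoring powers of 7 out of the numerator and denominator: v_7(231/10) = 1. Step 2 — apply |x|_p = p^{-v_p(x)} = 7^{-1} = 1/7.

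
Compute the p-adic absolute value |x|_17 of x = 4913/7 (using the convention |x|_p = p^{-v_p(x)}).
|4913/7|_17 = 1/4913

Step 1 — compute v_17(x) by factoring powers of 17 out of the numerator and denominator: v_17(4913/7) = 3. Step 2 — apply |x|_p = p^{-v_p(x)} = 17^{-3} = 1/4913.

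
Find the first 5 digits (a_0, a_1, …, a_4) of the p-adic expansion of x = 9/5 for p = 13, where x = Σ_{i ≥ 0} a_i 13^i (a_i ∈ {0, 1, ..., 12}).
(a_0, …, a_4) = (7, 10, 7, 2, 5)

v_13(9/5) = 0 (numerator and denominator both coprime to 13), so x ∈ ℤ_13^×. Compute digits iteratively via a_i = x_i mod 13, x_{i+1} = (x_i − a_i)/13, with x_0 = x:
  x_0 = 9/5;  a_0 = 7;  x_1 = (x_0 − 7)/13 = -2/5
  x_1 = -2/5;  a_1 = 10;  x_2 = (x_1 − 10)/13 = -4/5
  x_2 = -4/5;  a_2 = 7;  x_3 = (x_2 − 7)/13 = -3/5
  x_3 = -3/5;  a_3 = 2;  x_4 = (x_3 − 2)/13 = -1/5
  x_4 = -1/5;  a_4 = 5;  x_5 = (x_4 − 5)/13 = -2/5
Digits: (7, 10, 7, 2, 5).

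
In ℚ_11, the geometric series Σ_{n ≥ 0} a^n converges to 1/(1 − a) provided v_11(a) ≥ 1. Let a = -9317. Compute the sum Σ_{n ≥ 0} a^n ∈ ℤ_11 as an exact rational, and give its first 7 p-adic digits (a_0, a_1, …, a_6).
Σ a^n = 1/(1 − a) = 1/9318;  first 7 digits = (1, 0, 0, 4, 10, 10, 4)

v_11(a) = 3 ≥ 1, so the series converges in ℤ_11 to 1/(1 − a) = 1/(1 − (-9317)) = 1/9318. Expand this rational in ℤ_11: compute digits iteratively via d_i = x_i mod 11, x_{i+1} = (x_i − d_i)/11. The first 7 digits are (1, 0, 0, 4, 10, 10, 4).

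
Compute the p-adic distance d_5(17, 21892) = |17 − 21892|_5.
d_5(17, 21892) = 1/3125

Step 1 — x − y = 17 − 21892 = -21875. Step 2 — v_5(-21875) = 5 (factor: -21875 = −(5^5 · 7); the sign does not affect v_p). Step 3 — |x − y|_5 = 5^{-5} = 1/3125.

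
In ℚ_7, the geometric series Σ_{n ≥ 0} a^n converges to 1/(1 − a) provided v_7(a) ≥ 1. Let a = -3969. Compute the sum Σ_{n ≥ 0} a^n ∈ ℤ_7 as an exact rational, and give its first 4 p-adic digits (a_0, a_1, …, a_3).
Σ a^n = 1/(1 − a) = 1/3970;  first 4 digits = (1, 0, 3, 2)

v_7(a) = 2 ≥ 1, so the series converges in ℤ_7 to 1/(1 − a) = 1/(1 − (-3969)) = 1/3970. Expand this rational in ℤ_7: compute digits iteratively via d_i = x_i mod 7, x_{i+1} = (x_i − d_i)/7. The first 4 digits are (1, 0, 3, 2).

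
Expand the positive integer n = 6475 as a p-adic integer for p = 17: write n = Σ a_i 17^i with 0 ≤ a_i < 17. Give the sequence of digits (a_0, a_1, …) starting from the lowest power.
(a_0, a_1, …) = (15, 6, 5, 1)

Repeated division by 17 gives the digits low-to-high: 6475 = 15 + 6·17^1 + 5·17^2 + 1·17^3. Digit sequence: (15, 6, 5, 1).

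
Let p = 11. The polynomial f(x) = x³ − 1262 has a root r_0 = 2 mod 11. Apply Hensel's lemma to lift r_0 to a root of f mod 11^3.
r_2 = 1135 (mod 1331)

Hensel: r_{i+1} = r_i − f(r_i)/f′(r_i) mod 11^{i+2}, where f′(x) = 3x². Iterate:
  r_0 = 2 (mod 11)
  r_1 = 46 (mod 121)
  r_2 = 1135 (mod 1331)
Final: r = 1135 with f(r) ≡ 0 mod 11^3.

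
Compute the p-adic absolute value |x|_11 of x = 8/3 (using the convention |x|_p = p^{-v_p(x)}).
|8/3|_11 = 1

Step 1 — compute v_11(x) by factoring powers of 11 out of the numerator and denominator: v_11(8/3) = 0. Step 2 — apply |x|_p = p^{-v_p(x)} = 11^{0} = 1.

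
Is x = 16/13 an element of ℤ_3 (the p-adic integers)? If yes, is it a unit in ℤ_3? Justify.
x ∈ ℤ_3^× (unit); v_3(x) = 0

ℤ_3 = {x ∈ ℚ_3 : v_3(x) ≥ 0} and ℤ_3^× = {x ∈ ℤ_3 : v_3(x) = 0}. Here v_3(16/13) = v_3(num) − v_3(den) = 0; compare against these criteria.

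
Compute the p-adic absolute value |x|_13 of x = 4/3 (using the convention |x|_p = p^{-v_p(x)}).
|4/3|_13 = 1

Step 1 — compute v_13(x) by factoring powers of 13 out of the numerator and denominator: v_13(4/3) = 0. Step 2 — apply |x|_p = p^{-v_p(x)} = 13^{0} = 1.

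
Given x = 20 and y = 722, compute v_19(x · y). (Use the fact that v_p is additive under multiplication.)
v_19(14440) = 2

v_p(x) = 0 (factor: 20 = 19^0 · 20); v_p(y) = 2 (factor: 722 = 19^2 · 2). Additivity: v_p(xy) = v_p(x) + v_p(y) = 0 + 2 = 2. (Direct check: xy = 14440 = 19^2 · (40).)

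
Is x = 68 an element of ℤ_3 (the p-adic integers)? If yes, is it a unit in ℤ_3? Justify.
x ∈ ℤ_3^× (unit); v_3(x) = 0

ℤ_3 = {x ∈ ℚ_3 : v_3(x) ≥ 0} and ℤ_3^× = {x ∈ ℤ_3 : v_3(x) = 0}. Here v_3(68) = v_3(num) − v_3(den) = 0; compare against these criteria.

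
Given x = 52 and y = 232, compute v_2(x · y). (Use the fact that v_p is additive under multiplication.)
v_2(12064) = 5

v_p(x) = 2 (factor: 52 = 2^2 · 13); v_p(y) = 3 (factor: 232 = 2^3 · 29). Additivity: v_p(xy) = v_p(x) + v_p(y) = 2 + 3 = 5. (Direct check: xy = 12064 = 2^5 · (377).)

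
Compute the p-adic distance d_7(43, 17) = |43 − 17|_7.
d_7(43, 17) = 1

Step 1 — x − y = 43 − 17 = 26. Step 2 — v_7(26) = 0 (factor: 26 = (7^0 · 26); the sign does not affect v_p). Step 3 — |x − y|_7 = 7^{0} = 1.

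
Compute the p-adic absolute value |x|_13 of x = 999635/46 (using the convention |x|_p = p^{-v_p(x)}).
|999635/46|_13 = 1/28561

Step 1 — compute v_13(x) by factoring powers of 13 out of the numerator and denominator: v_13(999635/46) = 4. Step 2 — apply |x|_p = p^{-v_p(x)} = 13^{-4} = 1/28561.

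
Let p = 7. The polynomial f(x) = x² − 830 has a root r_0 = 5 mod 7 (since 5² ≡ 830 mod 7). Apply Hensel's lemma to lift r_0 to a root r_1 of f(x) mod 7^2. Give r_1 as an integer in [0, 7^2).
r_1 = 12 (mod 49)

Hensel's recurrence: r_{i+1} = r_i − f(r_i)·(f′(r_i))^{-1} mod 7^{i+2}, with f′(x) = 2x. Iterate:
  r_0 = 5 (mod 7)
  r_1 = 12 (mod 49)
Final: r_1 = 12, and one checks f(r_1) ≡ 0 mod 7^2.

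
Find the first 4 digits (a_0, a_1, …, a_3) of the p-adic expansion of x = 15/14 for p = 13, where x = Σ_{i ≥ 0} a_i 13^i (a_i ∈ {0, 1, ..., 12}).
(a_0, …, a_3) = (2, 12, 0, 12)

v_13(15/14) = 0 (numerator and denominator both coprime to 13), so x ∈ ℤ_13^×. Compute digits iteratively via a_i = x_i mod 13, x_{i+1} = (x_i − a_i)/13, with x_0 = x:
  x_0 = 15/14;  a_0 = 2;  x_1 = (x_0 − 2)/13 = -1/14
  x_1 = -1/14;  a_1 = 12;  x_2 = (x_1 − 12)/13 = -13/14
  x_2 = -13/14;  a_2 = 0;  x_3 = (x_2 − 0)/13 = -1/14
  x_3 = -1/14;  a_3 = 12;  x_4 = (x_3 − 12)/13 = -13/14
Digits: (2, 12, 0, 12).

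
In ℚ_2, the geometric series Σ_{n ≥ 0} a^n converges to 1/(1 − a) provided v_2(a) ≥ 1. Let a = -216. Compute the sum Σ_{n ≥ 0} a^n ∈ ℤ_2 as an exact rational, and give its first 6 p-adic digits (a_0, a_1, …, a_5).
Σ a^n = 1/(1 − a) = 1/217;  first 6 digits = (1, 0, 0, 1, 0, 1)

v_2(a) = 3 ≥ 1, so the series converges in ℤ_2 to 1/(1 − a) = 1/(1 − (-216)) = 1/217. Expand this rational in ℤ_2: compute digits iteratively via d_i = x_i mod 2, x_{i+1} = (x_i − d_i)/2. The first 6 digits are (1, 0, 0, 1, 0, 1).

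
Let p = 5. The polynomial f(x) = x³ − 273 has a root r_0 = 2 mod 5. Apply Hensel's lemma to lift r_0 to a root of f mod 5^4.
r_3 = 147 (mod 625)

Hensel: r_{i+1} = r_i − f(r_i)/f′(r_i) mod 5^{i+2}, where f′(x) = 3x². Iterate:
  r_0 = 2 (mod 5)
  r_1 = 22 (mod 25)
  r_2 = 22 (mod 125)
  r_3 = 147 (mod 625)
Final: r = 147 with f(r) ≡ 0 mod 5^4.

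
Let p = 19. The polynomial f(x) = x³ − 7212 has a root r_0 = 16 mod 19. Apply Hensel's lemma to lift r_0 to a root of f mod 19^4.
r_3 = 3113 (mod 130321)

Hensel: r_{i+1} = r_i − f(r_i)/f′(r_i) mod 19^{i+2}, where f′(x) = 3x². Iterate:
  r_0 = 16 (mod 19)
  r_1 = 225 (mod 361)
  r_2 = 3113 (mod 6859)
  r_3 = 3113 (mod 130321)
Final: r = 3113 with f(r) ≡ 0 mod 19^4.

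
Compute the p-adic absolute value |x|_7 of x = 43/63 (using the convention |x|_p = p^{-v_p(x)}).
|43/63|_7 = 7

Step 1 — compute v_7(x) by factoring powers of 7 out of the numerator and denominator: v_7(43/63) = -1. Step 2 — apply |x|_p = p^{-v_p(x)} = 7^{1} = 7.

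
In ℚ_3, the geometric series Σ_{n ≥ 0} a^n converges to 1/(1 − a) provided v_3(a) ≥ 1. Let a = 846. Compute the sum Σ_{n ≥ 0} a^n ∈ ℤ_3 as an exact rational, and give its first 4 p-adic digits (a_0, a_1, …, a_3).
Σ a^n = 1/(1 − a) = -1/845;  first 4 digits = (1, 0, 1, 1)

v_3(a) = 2 ≥ 1, so the series converges in ℤ_3 to 1/(1 − a) = 1/(1 − 846) = -1/845. Expand this rational in ℤ_3: compute digits iteratively via d_i = x_i mod 3, x_{i+1} = (x_i − d_i)/3. The first 4 digits are (1, 0, 1, 1).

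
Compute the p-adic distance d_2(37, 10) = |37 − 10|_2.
d_2(37, 10) = 1

Step 1 — x − y = 37 − 10 = 27. Step 2 — v_2(27) = 0 (factor: 27 = (2^0 · 27); the sign does not affect v_p). Step 3 — |x − y|_2 = 2^{0} = 1.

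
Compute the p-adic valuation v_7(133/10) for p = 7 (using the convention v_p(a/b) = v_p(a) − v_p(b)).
v_7(133/10) = 1

Factor powers of 7 from the numerator and denominator of the reduced fraction: 133 = 7^1 · 19 and 10 = 7^0 · 10. Apply v_p(a/b) = v_p(a) − v_p(b): v_7(133/10) = 1 − 0 = 1.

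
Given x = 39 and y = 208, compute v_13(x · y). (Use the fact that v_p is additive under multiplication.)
v_13(8112) = 2

v_p(x) = 1 (factor: 39 = 13^1 · 3); v_p(y) = 1 (factor: 208 = 13^1 · 16). Additivity: v_p(xy) = v_p(x) + v_p(y) = 1 + 1 = 2. (Direct check: xy = 8112 = 13^2 · (48).)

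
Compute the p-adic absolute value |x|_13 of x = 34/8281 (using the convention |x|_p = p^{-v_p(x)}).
|34/8281|_13 = 169

Step 1 — compute v_13(x) by factoring powers of 13 out of the numerator and denominator: v_13(34/8281) = -2. Step 2 — apply |x|_p = p^{-v_p(x)} = 13^{2} = 169.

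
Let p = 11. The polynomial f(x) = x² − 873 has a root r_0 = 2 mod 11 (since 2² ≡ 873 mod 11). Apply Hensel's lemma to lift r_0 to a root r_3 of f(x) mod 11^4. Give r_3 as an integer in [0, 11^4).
r_3 = 794 (mod 14641)

Hensel's recurrence: r_{i+1} = r_i − f(r_i)·(f′(r_i))^{-1} mod 11^{i+2}, with f′(x) = 2x. Iterate:
  r_0 = 2 (mod 11)
  r_1 = 68 (mod 121)
  r_2 = 794 (mod 1331)
  r_3 = 794 (mod 14641)
Final: r_3 = 794, and one checks f(r_3) ≡ 0 mod 11^4.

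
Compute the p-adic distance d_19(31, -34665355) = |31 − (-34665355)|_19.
d_19(31, -34665355) = 1/2476099

Step 1 — x − y = 31 − (-34665355) = 34665386. Step 2 — v_19(34665386) = 5 (factor: 34665386 = (19^5 · 14); the sign does not affect v_p). Step 3 — |x − y|_19 = 19^{-5} = 1/2476099.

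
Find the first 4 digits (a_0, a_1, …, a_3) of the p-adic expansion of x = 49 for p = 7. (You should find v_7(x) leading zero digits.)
(a_0, …, a_3) = (0, 0, 1, 0)

v_7(49) = 2, so a_0 = ... = a_1 = 0. Factor out: x = 7^2 · u with u = 1 a unit in ℤ_7. Expand u iteratively via a_{v+i} = u_i mod 7, u_{i+1} = (u_i − a_{v+i})/7:
  u_0 = 1;  a_2 = 1;  u_1 = (u_0 − 1)/7 = 0
  u_1 = 0;  a_3 = 0;  u_2 = (u_1 − 0)/7 = 0
Digits: (0, 0, 1, 0).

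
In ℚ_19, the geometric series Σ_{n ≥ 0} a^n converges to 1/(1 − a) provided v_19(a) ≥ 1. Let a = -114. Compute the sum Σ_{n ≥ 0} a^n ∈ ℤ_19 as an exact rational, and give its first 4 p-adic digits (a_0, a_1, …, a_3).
Σ a^n = 1/(1 − a) = 1/115;  first 4 digits = (1, 13, 16, 13)

v_19(a) = 1 ≥ 1, so the series converges in ℤ_19 to 1/(1 − a) = 1/(1 − (-114)) = 1/115. Expand this rational in ℤ_19: compute digits iteratively via d_i = x_i mod 19, x_{i+1} = (x_i − d_i)/19. The first 4 digits are (1, 13, 16, 13).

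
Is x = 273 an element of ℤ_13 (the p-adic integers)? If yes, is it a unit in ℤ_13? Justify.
x ∈ ℤ_13 but not a unit; v_13(x) = 1 > 0

ℤ_13 = {x ∈ ℚ_13 : v_13(x) ≥ 0} and ℤ_13^× = {x ∈ ℤ_13 : v_13(x) = 0}. Here v_13(273) = v_13(num) − v_13(den) = 1; compare against these criteria.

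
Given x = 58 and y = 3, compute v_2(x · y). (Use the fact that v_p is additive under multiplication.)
v_2(174) = 1

v_p(x) = 1 (factor: 58 = 2^1 · 29); v_p(y) = 0 (factor: 3 = 2^0 · 3). Additivity: v_p(xy) = v_p(x) + v_p(y) = 1 + 0 = 1. (Direct check: xy = 174 = 2^1 · (87).)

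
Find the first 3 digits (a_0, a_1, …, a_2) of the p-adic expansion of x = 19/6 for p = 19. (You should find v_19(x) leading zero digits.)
(a_0, …, a_2) = (0, 16, 15)

v_19(19/6) = 1, so a_0 = ... = a_0 = 0. Factor out: x = 19^1 · u with u = 1/6 a unit in ℤ_19. Expand u iteratively via a_{v+i} = u_i mod 19, u_{i+1} = (u_i − a_{v+i})/19:
  u_0 = 1/6;  a_1 = 16;  u_1 = (u_0 − 16)/19 = -5/6
  u_1 = -5/6;  a_2 = 15;  u_2 = (u_1 − 15)/19 = -5/6
Digits: (0, 16, 15).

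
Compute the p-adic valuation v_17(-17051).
v_17(-17051) = 2

v_17(n) is the largest exponent k such that 17^k divides n. Factor out: -17051 = -17^2 · 59. (Sign doesn't affect v_p.) So v_17(-17051) = 2.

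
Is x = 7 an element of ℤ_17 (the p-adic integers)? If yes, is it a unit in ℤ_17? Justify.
x ∈ ℤ_17^× (unit); v_17(x) = 0

ℤ_17 = {x ∈ ℚ_17 : v_17(x) ≥ 0} and ℤ_17^× = {x ∈ ℤ_17 : v_17(x) = 0}. Here v_17(7) = v_17(num) − v_17(den) = 0; compare against these criteria.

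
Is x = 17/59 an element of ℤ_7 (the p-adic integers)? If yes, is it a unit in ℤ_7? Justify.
x ∈ ℤ_7^× (unit); v_7(x) = 0

ℤ_7 = {x ∈ ℚ_7 : v_7(x) ≥ 0} and ℤ_7^× = {x ∈ ℤ_7 : v_7(x) = 0}. Here v_7(17/59) = v_7(num) − v_7(den) = 0; compare against these criteria.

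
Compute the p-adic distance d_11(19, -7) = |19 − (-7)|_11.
d_11(19, -7) = 1

Step 1 — x − y = 19 − (-7) = 26. Step 2 — v_11(26) = 0 (factor: 26 = (11^0 · 26); the sign does not affect v_p). Step 3 — |x − y|_11 = 11^{0} = 1.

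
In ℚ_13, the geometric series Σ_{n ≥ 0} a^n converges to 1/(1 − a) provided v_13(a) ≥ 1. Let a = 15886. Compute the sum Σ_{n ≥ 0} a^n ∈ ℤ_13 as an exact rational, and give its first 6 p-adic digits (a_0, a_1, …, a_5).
Σ a^n = 1/(1 − a) = -1/15885;  first 6 digits = (1, 0, 3, 7, 9, 3)

v_13(a) = 2 ≥ 1, so the series converges in ℤ_13 to 1/(1 − a) = 1/(1 − 15886) = -1/15885. Expand this rational in ℤ_13: compute digits iteratively via d_i = x_i mod 13, x_{i+1} = (x_i − d_i)/13. The first 6 digits are (1, 0, 3, 7, 9, 3).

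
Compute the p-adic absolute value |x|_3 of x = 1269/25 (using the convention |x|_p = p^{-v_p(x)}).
|1269/25|_3 = 1/27

Step 1 — compute v_3(x) by factoring powers of 3 out of the numerator and denominator: v_3(1269/25) = 3. Step 2 — apply |x|_p = p^{-v_p(x)} = 3^{-3} = 1/27.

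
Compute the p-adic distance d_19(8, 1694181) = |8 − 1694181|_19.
d_19(8, 1694181) = 1/130321

Step 1 — x − y = 8 − 1694181 = -1694173. Step 2 — v_19(-1694173) = 4 (factor: -1694173 = −(19^4 · 13); the sign does not affect v_p). Step 3 — |x − y|_19 = 19^{-4} = 1/130321.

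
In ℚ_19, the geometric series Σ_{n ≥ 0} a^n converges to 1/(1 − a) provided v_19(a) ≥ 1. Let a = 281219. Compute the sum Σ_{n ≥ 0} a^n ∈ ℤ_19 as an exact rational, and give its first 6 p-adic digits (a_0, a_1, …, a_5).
Σ a^n = 1/(1 − a) = -1/281218;  first 6 digits = (1, 0, 0, 3, 2, 0)

v_19(a) = 3 ≥ 1, so the series converges in ℤ_19 to 1/(1 − a) = 1/(1 − 281219) = -1/281218. Expand this rational in ℤ_19: compute digits iteratively via d_i = x_i mod 19, x_{i+1} = (x_i − d_i)/19. The first 6 digits are (1, 0, 0, 3, 2, 0).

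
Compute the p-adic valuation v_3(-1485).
v_3(-1485) = 3

v_3(n) is the largest exponent k such that 3^k divides n. Factor out: -1485 = -3^3 · 55. (Sign doesn't affect v_p.) So v_3(-1485) = 3.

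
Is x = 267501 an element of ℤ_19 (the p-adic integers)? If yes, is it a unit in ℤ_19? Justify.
x ∈ ℤ_19 but not a unit; v_19(x) = 3 > 0

ℤ_19 = {x ∈ ℚ_19 : v_19(x) ≥ 0} and ℤ_19^× = {x ∈ ℤ_19 : v_19(x) = 0}. Here v_19(267501) = v_19(num) − v_19(den) = 3; compare against these criteria.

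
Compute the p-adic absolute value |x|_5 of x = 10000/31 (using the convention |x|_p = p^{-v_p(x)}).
|10000/31|_5 = 1/625

Step 1 — compute v_5(x) by factoring powers of 5 out of the numerator and denominator: v_5(10000/31) = 4. Step 2 — apply |x|_p = p^{-v_p(x)} = 5^{-4} = 1/625.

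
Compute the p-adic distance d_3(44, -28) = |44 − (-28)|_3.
d_3(44, -28) = 1/9

Step 1 — x − y = 44 − (-28) = 72. Step 2 — v_3(72) = 2 (factor: 72 = (3^2 · 8); the sign does not affect v_p). Step 3 — |x − y|_3 = 3^{-2} = 1/9.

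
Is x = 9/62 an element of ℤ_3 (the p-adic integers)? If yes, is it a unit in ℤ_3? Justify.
x ∈ ℤ_3 but not a unit; v_3(x) = 2 > 0

ℤ_3 = {x ∈ ℚ_3 : v_3(x) ≥ 0} and ℤ_3^× = {x ∈ ℤ_3 : v_3(x) = 0}. Here v_3(9/62) = v_3(num) − v_3(den) = 2; compare against these criteria.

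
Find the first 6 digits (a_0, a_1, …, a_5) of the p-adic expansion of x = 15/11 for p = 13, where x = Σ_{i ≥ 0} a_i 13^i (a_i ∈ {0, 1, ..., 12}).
(a_0, …, a_5) = (12, 11, 5, 9, 4, 2)

v_13(15/11) = 0 (numerator and denominator both coprime to 13), so x ∈ ℤ_13^×. Compute digits iteratively via a_i = x_i mod 13, x_{i+1} = (x_i − a_i)/13, with x_0 = x:
  x_0 = 15/11;  a_0 = 12;  x_1 = (x_0 − 12)/13 = -9/11
  x_1 = -9/11;  a_1 = 11;  x_2 = (x_1 − 11)/13 = -10/11
  x_2 = -10/11;  a_2 = 5;  x_3 = (x_2 − 5)/13 = -5/11
  x_3 = -5/11;  a_3 = 9;  x_4 = (x_3 − 9)/13 = -8/11
  x_4 = -8/11;  a_4 = 4;  x_5 = (x_4 − 4)/13 = -4/11
  x_5 = -4/11;  a_5 = 2;  x_6 = (x_5 − 2)/13 = -2/11
Digits: (12, 11, 5, 9, 4, 2).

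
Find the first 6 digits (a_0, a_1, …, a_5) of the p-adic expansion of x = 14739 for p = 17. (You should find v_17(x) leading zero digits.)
(a_0, …, a_5) = (0, 0, 0, 3, 0, 0)

v_17(14739) = 3, so a_0 = ... = a_2 = 0. Factor out: x = 17^3 · u with u = 3 a unit in ℤ_17. Expand u iteratively via a_{v+i} = u_i mod 17, u_{i+1} = (u_i − a_{v+i})/17:
  u_0 = 3;  a_3 = 3;  u_1 = (u_0 − 3)/17 = 0
  u_1 = 0;  a_4 = 0;  u_2 = (u_1 − 0)/17 = 0
  u_2 = 0;  a_5 = 0;  u_3 = (u_2 − 0)/17 = 0
Digits: (0, 0, 0, 3, 0, 0).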